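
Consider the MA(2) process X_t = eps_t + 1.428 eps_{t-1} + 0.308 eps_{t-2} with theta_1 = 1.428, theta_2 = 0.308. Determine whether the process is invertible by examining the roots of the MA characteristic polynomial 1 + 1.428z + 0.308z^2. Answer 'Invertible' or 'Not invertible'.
\text{Not invertible}

The MA(q) characteristic polynomial is P(z) = 1 + 1.428z + 0.308z^2.
Invertibility requires all roots to lie outside the unit circle, i.e. |z| > 1 for every root.
Set 1 + (1.428) z + (0.308) z^2 = 0, i.e. a z^2 + b z + c = 0 with a = 0.308, b = 1.428, c = 1.
Discriminant D = b^2 - 4ac = (1.428)^2 - 4*(0.308)*1 = 2.039184 - (1.232) = 0.807184.
D >= 0, so the roots are real: z = (-b +/- sqrt(D)) / (2a) = (-1.428 +/- 0.898434) / (0.616).
  z_1 = (-1.428 + 0.898434) / (0.616) = -0.8597,   |z_1| = 0.8597.
  z_2 = (-1.428 - 0.898434) / (0.616) = -3.7767,   |z_2| = 3.7767.
Moduli of all roots: 0.8597, 3.7767.
All moduli strictly greater than 1? No.
Verdict: Not invertible.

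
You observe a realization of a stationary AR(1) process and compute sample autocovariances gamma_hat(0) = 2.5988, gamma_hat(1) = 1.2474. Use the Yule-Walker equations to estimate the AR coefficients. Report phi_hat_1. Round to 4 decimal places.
\hat\phi_{1} = 0.4800

The Yule-Walker equations for an AR(p) process read, in matrix form,
  Gamma_p phi = r_p,   with   (Gamma_p)_{ij} = gamma(|i - j|),
                       (r_p)_i = gamma(i),   i,j = 1..p.
Substitute the sample gammas (Toeplitz matrix and right-hand side of size 1):
  Gamma_p = [[2.5988]]
  r_p     = [1.2474]
With p = 1 this is the single equation gamma(0) phi_1 = gamma(1):
  phi_hat_1 = gamma(1) / gamma(0) = 1.2474 / 2.5988 = 0.4800.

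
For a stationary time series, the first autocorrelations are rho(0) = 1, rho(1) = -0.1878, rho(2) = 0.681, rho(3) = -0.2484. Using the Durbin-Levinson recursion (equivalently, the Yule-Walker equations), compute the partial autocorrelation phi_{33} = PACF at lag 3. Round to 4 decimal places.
\phi_{33} = -0.1510

The PACF at lag k is phi_{kk}, the last component of the solution
to the Yule-Walker system G_k phi = r_k where
  (G_k)_{ij} = rho(|i - j|), (r_k)_i = rho(i), i,j = 1..k.
Equivalently, Durbin-Levinson gives phi_{kk} iteratively:
  phi_{11} = rho(1)
  phi_{kk} = [rho(k) - sum_{j=1..k-1} phi_{k-1,j} rho(k-j)]
            / [1 - sum_{j=1..k-1} phi_{k-1,j} rho(j)],
  phi_{k,j} = phi_{k-1,j} - phi_{kk} phi_{k-1,k-j},  j = 1..k-1.
Step k = 1:
  phi_11 = rho(1) = -0.1878.
Step k = 2:
  phi_22 = [rho(2) - phi_11 rho(1)] / [1 - phi_11 rho(1)] = [0.681 - (-0.1878)(-0.1878)] / [1 - (-0.1878)(-0.1878)]
         = 0.64573116 / 0.96473116 = 0.669338.
  Update: phi_21 = phi_11 - phi_22 phi_11 = -0.1878 - (0.669338)(-0.1878) = -0.062098.
Step k = 3:
  phi_33 = [rho(3) - phi_21 rho(2) - phi_22 rho(1)] / [1 - phi_21 rho(1) - phi_22 rho(2)]
    numerator   = -0.2484 - (-0.062098)(0.681) - (0.669338)(-0.1878) = -0.08040937
    denominator = 1 - (-0.062098)(-0.1878) - (0.669338)(0.681) = 0.5325188
  phi_33 = -0.08040937 / 0.5325188 = -0.151.
Therefore phi_{33} = -0.1510.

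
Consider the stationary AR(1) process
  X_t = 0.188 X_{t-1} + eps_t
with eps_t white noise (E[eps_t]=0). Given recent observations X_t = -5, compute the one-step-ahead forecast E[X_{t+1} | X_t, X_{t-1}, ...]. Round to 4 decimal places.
E[X_{t+1} \mid \mathcal F_t] = -0.9400

For an AR(p) model X_t = c + sum_i phi_i X_{t-i} + eps_t, the
one-step-ahead conditional mean is
  E[X_{t+1} | X_t, ...] = c + sum_i phi_i X_{t+1-i}.
Substitute known values:
  E[X_{t+1} | ...] = (0.188) * (-5)
                   = -0.9400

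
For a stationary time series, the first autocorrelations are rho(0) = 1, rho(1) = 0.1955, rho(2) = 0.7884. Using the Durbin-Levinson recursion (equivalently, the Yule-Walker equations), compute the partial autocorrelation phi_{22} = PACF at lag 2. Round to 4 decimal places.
\phi_{22} = 0.7800

The PACF at lag k is phi_{kk}, the last component of the solution
to the Yule-Walker system G_k phi = r_k where
  (G_k)_{ij} = rho(|i - j|), (r_k)_i = rho(i), i,j = 1..k.
Equivalently, Durbin-Levinson gives phi_{kk} iteratively:
  phi_{11} = rho(1)
  phi_{kk} = [rho(k) - sum_{j=1..k-1} phi_{k-1,j} rho(k-j)]
            / [1 - sum_{j=1..k-1} phi_{k-1,j} rho(j)],
  phi_{k,j} = phi_{k-1,j} - phi_{kk} phi_{k-1,k-j},  j = 1..k-1.
Step k = 1:
  phi_11 = rho(1) = 0.1955.
Step k = 2:
  phi_22 = [rho(2) - phi_11 rho(1)] / [1 - phi_11 rho(1)] = [0.7884 - (0.1955)(0.1955)] / [1 - (0.1955)(0.1955)]
         = 0.75017975 / 0.96177975 = 0.78.
Therefore phi_{22} = 0.7800.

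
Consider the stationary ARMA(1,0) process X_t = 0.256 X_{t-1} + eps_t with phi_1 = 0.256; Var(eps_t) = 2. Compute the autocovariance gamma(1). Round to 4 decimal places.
\gamma(1) = 0.5479

Multiply the model equation by X_{t-k} and take expectations. With theta_0 = psi_0 = 1 and psi_j the MA(infinity) weights, this gives
  gamma(k) - sum_i phi_i gamma(k-i) = c_k,
  c_k = sigma^2 * sum_{j=k..q} theta_j psi_{j-k}   (c_k = 0 for k > q),
using gamma(-m) = gamma(m).
Pure AR (q = 0): c_0 = sigma^2 = 2, c_k = 0 for k >= 1.
Equations for k = 0 and k = 1 (AR order 1):
  gamma(0) = phi_1 gamma(1) + c_0
  gamma(1) = phi_1 gamma(0) + c_1
Substituting the second into the first: gamma(0) (1 - phi_1^2) = c_0 + phi_1 c_1, so
  gamma(0) = c_0 / (1 - phi_1^2) = 2 / (1 - (0.256)^2) = 2 / 0.934464 = 2.140264.
  gamma(1) = phi_1 gamma(0) = (0.256)(2.140264) = 0.547908.
Therefore gamma(1) = 0.5479 (to 4 decimal places).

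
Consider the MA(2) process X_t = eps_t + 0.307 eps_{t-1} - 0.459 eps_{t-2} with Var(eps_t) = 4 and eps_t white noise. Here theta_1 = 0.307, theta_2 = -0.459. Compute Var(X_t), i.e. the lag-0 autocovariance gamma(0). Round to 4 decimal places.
\gamma(0) = 5.2197

For an MA(q) process X_t = eps_t + sum_i theta_i eps_{t-i} with
Var(eps_t) = sigma^2, the variance is
  gamma(0) = sigma^2 * (1 + sum_i theta_i^2).
  sum_i theta_i^2 = (0.307)^2 + (-0.459)^2 = 0.094249 + 0.210681 = 0.30493.
  gamma(0) = 4 * (1 + 0.30493) = 4 * 1.30493 = 5.21972, which rounds to 5.2197.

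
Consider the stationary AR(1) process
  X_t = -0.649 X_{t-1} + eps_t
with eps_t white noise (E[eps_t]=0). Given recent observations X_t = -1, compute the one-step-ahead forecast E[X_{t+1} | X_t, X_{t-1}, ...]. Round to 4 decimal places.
E[X_{t+1} \mid \mathcal F_t] = 0.6490

For an AR(p) model X_t = c + sum_i phi_i X_{t-i} + eps_t, the
one-step-ahead conditional mean is
  E[X_{t+1} | X_t, ...] = c + sum_i phi_i X_{t+1-i}.
Substitute known values:
  E[X_{t+1} | ...] = (-0.649) * (-1)
                   = 0.6490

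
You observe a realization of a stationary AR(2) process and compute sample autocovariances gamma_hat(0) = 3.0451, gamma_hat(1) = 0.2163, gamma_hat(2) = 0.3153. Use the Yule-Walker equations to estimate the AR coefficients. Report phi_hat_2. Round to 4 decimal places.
\hat\phi_{2} = 0.0990

The Yule-Walker equations for an AR(p) process read, in matrix form,
  Gamma_p phi = r_p,   with   (Gamma_p)_{ij} = gamma(|i - j|),
                       (r_p)_i = gamma(i),   i,j = 1..p.
Substitute the sample gammas (Toeplitz matrix and right-hand side of size 2):
  Gamma_p = [[3.0451, 0.2163], [0.2163, 3.0451]]
  r_p     = [0.2163, 0.3153]
Written out:
  3.0451 phi_1 + 0.2163 phi_2 = 0.2163
  0.2163 phi_1 + 3.0451 phi_2 = 0.3153
Solve by Cramer's rule:
  det = gamma(0)^2 - gamma(1)^2 = (3.0451)^2 - (0.2163)^2 = 9.27263401 - 0.04678569 = 9.22584832
  phi_hat_1 = [gamma(1) gamma(0) - gamma(1) gamma(2)] / det = [(0.2163)(3.0451) - (0.2163)(0.3153)] / 9.22584832 = 0.59045574 / 9.22584832 = 0.064
  phi_hat_2 = [gamma(0) gamma(2) - gamma(1)^2] / det = [(3.0451)(0.3153) - (0.2163)^2] / 9.22584832 = 0.91333434 / 9.22584832 = 0.099
So phi_hat = [0.0640, 0.0990].
Therefore phi_hat_2 = 0.0990.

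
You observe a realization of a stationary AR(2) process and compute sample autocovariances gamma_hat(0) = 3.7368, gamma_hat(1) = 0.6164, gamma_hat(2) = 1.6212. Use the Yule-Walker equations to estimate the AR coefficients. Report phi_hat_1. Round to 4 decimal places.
\hat\phi_{1} = 0.0960

The Yule-Walker equations for an AR(p) process read, in matrix form,
  Gamma_p phi = r_p,   with   (Gamma_p)_{ij} = gamma(|i - j|),
                       (r_p)_i = gamma(i),   i,j = 1..p.
Substitute the sample gammas (Toeplitz matrix and right-hand side of size 2):
  Gamma_p = [[3.7368, 0.6164], [0.6164, 3.7368]]
  r_p     = [0.6164, 1.6212]
Written out:
  3.7368 phi_1 + 0.6164 phi_2 = 0.6164
  0.6164 phi_1 + 3.7368 phi_2 = 1.6212
Solve by Cramer's rule:
  det = gamma(0)^2 - gamma(1)^2 = (3.7368)^2 - (0.6164)^2 = 13.96367424 - 0.37994896 = 13.58372528
  phi_hat_1 = [gamma(1) gamma(0) - gamma(1) gamma(2)] / det = [(0.6164)(3.7368) - (0.6164)(1.6212)] / 13.58372528 = 1.30405584 / 13.58372528 = 0.096
  phi_hat_2 = [gamma(0) gamma(2) - gamma(1)^2] / det = [(3.7368)(1.6212) - (0.6164)^2] / 13.58372528 = 5.6781512 / 13.58372528 = 0.418
So phi_hat = [0.0960, 0.4180].
Therefore phi_hat_1 = 0.0960.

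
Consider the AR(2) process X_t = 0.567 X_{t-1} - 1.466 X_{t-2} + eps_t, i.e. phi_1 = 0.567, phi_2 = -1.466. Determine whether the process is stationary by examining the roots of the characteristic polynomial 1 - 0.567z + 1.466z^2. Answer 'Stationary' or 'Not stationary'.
\text{Not stationary}

The AR(p) characteristic polynomial is P(z) = 1 - 0.567z + 1.466z^2.
Stationarity requires all roots to lie outside the unit circle, i.e. |z| > 1 for every root.
Set 1 + (-0.567) z + (1.466) z^2 = 0, i.e. a z^2 + b z + c = 0 with a = 1.466, b = -0.567, c = 1.
Discriminant D = b^2 - 4ac = (-0.567)^2 - 4*(1.466)*1 = 0.321489 - (5.864) = -5.542511.
D < 0, so the roots are the complex-conjugate pair z = (-b +/- i sqrt(-D)) / (2a) = 0.1934 +/- 0.803i.
For a conjugate pair |z|^2 = z * conj(z) = (product of roots) = c/a = 1/(1.466) = 0.682128, so |z| = sqrt(0.682128) = 0.8259 for both roots.
Moduli of all roots: 0.8259, 0.8259.
All moduli strictly greater than 1? No.
Verdict: Not stationary.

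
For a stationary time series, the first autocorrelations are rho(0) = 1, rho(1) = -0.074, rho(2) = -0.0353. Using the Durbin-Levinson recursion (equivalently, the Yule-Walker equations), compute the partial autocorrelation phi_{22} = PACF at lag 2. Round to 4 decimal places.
\phi_{22} = -0.0410

The PACF at lag k is phi_{kk}, the last component of the solution
to the Yule-Walker system G_k phi = r_k where
  (G_k)_{ij} = rho(|i - j|), (r_k)_i = rho(i), i,j = 1..k.
Equivalently, Durbin-Levinson gives phi_{kk} iteratively:
  phi_{11} = rho(1)
  phi_{kk} = [rho(k) - sum_{j=1..k-1} phi_{k-1,j} rho(k-j)]
            / [1 - sum_{j=1..k-1} phi_{k-1,j} rho(j)],
  phi_{k,j} = phi_{k-1,j} - phi_{kk} phi_{k-1,k-j},  j = 1..k-1.
Step k = 1:
  phi_11 = rho(1) = -0.074.
Step k = 2:
  phi_22 = [rho(2) - phi_11 rho(1)] / [1 - phi_11 rho(1)] = [-0.0353 - (-0.074)(-0.074)] / [1 - (-0.074)(-0.074)]
         = -0.040776 / 0.994524 = -0.041.
Therefore phi_{22} = -0.0410.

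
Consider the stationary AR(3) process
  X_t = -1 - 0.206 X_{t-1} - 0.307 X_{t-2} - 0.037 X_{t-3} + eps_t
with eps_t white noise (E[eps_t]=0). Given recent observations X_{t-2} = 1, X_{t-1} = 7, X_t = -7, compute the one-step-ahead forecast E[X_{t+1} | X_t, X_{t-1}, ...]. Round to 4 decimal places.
E[X_{t+1} \mid \mathcal F_t] = -1.7440

For an AR(p) model X_t = c + sum_i phi_i X_{t-i} + eps_t, the
one-step-ahead conditional mean is
  E[X_{t+1} | X_t, ...] = c + sum_i phi_i X_{t+1-i}.
Substitute known values:
  E[X_{t+1} | ...] = -1 + (-0.206) * (-7) + (-0.307) * (7) + (-0.037) * (1)
                   = -1.7440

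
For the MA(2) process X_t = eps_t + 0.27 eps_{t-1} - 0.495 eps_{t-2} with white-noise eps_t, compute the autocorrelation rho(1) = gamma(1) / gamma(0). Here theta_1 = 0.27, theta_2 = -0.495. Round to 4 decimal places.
\rho(1) = 0.1035

For an MA(q) process with theta_0 = 1, the autocovariance is
  gamma(k) = sigma^2 * sum_{i=0..q-k} theta_i * theta_{i+k},
and rho(k) = gamma(k) / gamma(0). Sigma^2 cancels.
  numerator   = (1)*(0.27) + (0.27)*(-0.495) = 0.13635.
  denominator = (1)^2 + (0.27)^2 + (-0.495)^2 = 1.317925.
  rho(1) = 0.13635 / 1.317925 = 0.1035.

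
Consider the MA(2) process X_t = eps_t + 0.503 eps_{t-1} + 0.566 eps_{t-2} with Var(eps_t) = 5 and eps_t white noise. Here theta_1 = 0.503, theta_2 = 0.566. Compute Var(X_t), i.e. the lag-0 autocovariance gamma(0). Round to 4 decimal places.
\gamma(0) = 7.8668

For an MA(q) process X_t = eps_t + sum_i theta_i eps_{t-i} with
Var(eps_t) = sigma^2, the variance is
  gamma(0) = sigma^2 * (1 + sum_i theta_i^2).
  sum_i theta_i^2 = (0.503)^2 + (0.566)^2 = 0.253009 + 0.320356 = 0.573365.
  gamma(0) = 5 * (1 + 0.573365) = 5 * 1.573365 = 7.866825, which rounds to 7.8668.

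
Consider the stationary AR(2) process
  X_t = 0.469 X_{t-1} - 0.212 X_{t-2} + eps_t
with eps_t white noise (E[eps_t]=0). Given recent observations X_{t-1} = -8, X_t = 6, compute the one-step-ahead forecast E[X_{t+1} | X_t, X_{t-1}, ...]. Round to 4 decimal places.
E[X_{t+1} \mid \mathcal F_t] = 4.5100

For an AR(p) model X_t = c + sum_i phi_i X_{t-i} + eps_t, the
one-step-ahead conditional mean is
  E[X_{t+1} | X_t, ...] = c + sum_i phi_i X_{t+1-i}.
Substitute known values:
  E[X_{t+1} | ...] = (0.469) * (6) + (-0.212) * (-8)
                   = 4.5100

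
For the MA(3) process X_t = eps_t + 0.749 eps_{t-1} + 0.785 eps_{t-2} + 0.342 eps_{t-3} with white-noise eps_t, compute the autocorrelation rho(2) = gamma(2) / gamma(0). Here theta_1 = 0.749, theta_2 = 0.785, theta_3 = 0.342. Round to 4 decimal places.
\rho(2) = 0.4538

For an MA(q) process with theta_0 = 1, the autocovariance is
  gamma(k) = sigma^2 * sum_{i=0..q-k} theta_i * theta_{i+k},
and rho(k) = gamma(k) / gamma(0). Sigma^2 cancels.
  numerator   = (1)*(0.785) + (0.749)*(0.342) = 1.041158.
  denominator = (1)^2 + (0.749)^2 + (0.785)^2 + (0.342)^2 = 2.29419.
  rho(2) = 1.041158 / 2.29419 = 0.4538.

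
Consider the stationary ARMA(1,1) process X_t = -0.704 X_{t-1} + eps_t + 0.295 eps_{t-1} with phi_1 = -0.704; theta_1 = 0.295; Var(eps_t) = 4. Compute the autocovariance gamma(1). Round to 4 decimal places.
\gamma(1) = -2.5699

Multiply the model equation by X_{t-k} and take expectations. With theta_0 = psi_0 = 1 and psi_j the MA(infinity) weights, this gives
  gamma(k) - sum_i phi_i gamma(k-i) = c_k,
  c_k = sigma^2 * sum_{j=k..q} theta_j psi_{j-k}   (c_k = 0 for k > q),
using gamma(-m) = gamma(m).
psi-weights needed (psi_j = theta_j + sum_i phi_i psi_{j-i}):
  psi_1 = theta_1 + phi_1 = 0.295 + (-0.704) = -0.409
Right-hand sides:
  c_0 = sigma^2 (1 + theta_1 psi_1) = 4 * (1 + (0.295)(-0.409)) = 4 * 0.879345 = 3.51738
  c_1 = sigma^2 theta_1 = 4 * (0.295) = 1.18
  c_2 = 0
Equations for k = 0 and k = 1 (AR order 1):
  gamma(0) = phi_1 gamma(1) + c_0
  gamma(1) = phi_1 gamma(0) + c_1
Substituting the second into the first: gamma(0) (1 - phi_1^2) = c_0 + phi_1 c_1, so
  gamma(0) = (c_0 + phi_1 c_1) / (1 - phi_1^2) = (3.51738 + (-0.704)(1.18)) / (1 - (-0.704)^2) = 2.68666 / 0.504384 = 5.326616.
  gamma(1) = phi_1 gamma(0) + c_1 = (-0.704)(5.326616) + (1.18) = -2.569938.
Therefore gamma(1) = -2.5699 (to 4 decimal places).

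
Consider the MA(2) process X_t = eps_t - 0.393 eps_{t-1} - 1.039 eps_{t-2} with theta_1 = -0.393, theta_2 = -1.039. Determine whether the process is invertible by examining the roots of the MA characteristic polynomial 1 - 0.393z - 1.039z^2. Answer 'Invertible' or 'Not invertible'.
\text{Not invertible}

The MA(q) characteristic polynomial is P(z) = 1 - 0.393z - 1.039z^2.
Invertibility requires all roots to lie outside the unit circle, i.e. |z| > 1 for every root.
Set 1 + (-0.393) z + (-1.039) z^2 = 0, i.e. a z^2 + b z + c = 0 with a = -1.039, b = -0.393, c = 1.
Discriminant D = b^2 - 4ac = (-0.393)^2 - 4*(-1.039)*1 = 0.154449 - (-4.156) = 4.310449.
D >= 0, so the roots are real: z = (-b +/- sqrt(D)) / (2a) = (0.393 +/- 2.076162) / (-2.078).
  z_1 = (0.393 + 2.076162) / (-2.078) = -1.1882,   |z_1| = 1.1882.
  z_2 = (0.393 - 2.076162) / (-2.078) = 0.81,   |z_2| = 0.81.
Moduli of all roots: 1.1882, 0.8100.
All moduli strictly greater than 1? No.
Verdict: Not invertible.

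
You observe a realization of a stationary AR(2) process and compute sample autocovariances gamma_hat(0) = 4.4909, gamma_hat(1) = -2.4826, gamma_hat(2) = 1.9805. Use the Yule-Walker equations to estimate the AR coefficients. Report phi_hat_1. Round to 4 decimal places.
\hat\phi_{1} = -0.4450

The Yule-Walker equations for an AR(p) process read, in matrix form,
  Gamma_p phi = r_p,   with   (Gamma_p)_{ij} = gamma(|i - j|),
                       (r_p)_i = gamma(i),   i,j = 1..p.
Substitute the sample gammas (Toeplitz matrix and right-hand side of size 2):
  Gamma_p = [[4.4909, -2.4826], [-2.4826, 4.4909]]
  r_p     = [-2.4826, 1.9805]
Written out:
  4.4909 phi_1 - 2.4826 phi_2 = -2.4826
  -2.4826 phi_1 + 4.4909 phi_2 = 1.9805
Solve by Cramer's rule:
  det = gamma(0)^2 - gamma(1)^2 = (4.4909)^2 - (-2.4826)^2 = 20.16818281 - 6.16330276 = 14.00488005
  phi_hat_1 = [gamma(1) gamma(0) - gamma(1) gamma(2)] / det = [(-2.4826)(4.4909) - (-2.4826)(1.9805)] / 14.00488005 = -6.23231904 / 14.00488005 = -0.445
  phi_hat_2 = [gamma(0) gamma(2) - gamma(1)^2] / det = [(4.4909)(1.9805) - (-2.4826)^2] / 14.00488005 = 2.73092469 / 14.00488005 = 0.195
So phi_hat = [-0.4450, 0.1950].
Therefore phi_hat_1 = -0.4450.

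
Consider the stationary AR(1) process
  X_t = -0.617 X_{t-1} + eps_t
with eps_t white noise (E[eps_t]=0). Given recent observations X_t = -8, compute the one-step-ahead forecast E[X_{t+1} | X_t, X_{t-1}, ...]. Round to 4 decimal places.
E[X_{t+1} \mid \mathcal F_t] = 4.9360

For an AR(p) model X_t = c + sum_i phi_i X_{t-i} + eps_t, the
one-step-ahead conditional mean is
  E[X_{t+1} | X_t, ...] = c + sum_i phi_i X_{t+1-i}.
Substitute known values:
  E[X_{t+1} | ...] = (-0.617) * (-8)
                   = 4.9360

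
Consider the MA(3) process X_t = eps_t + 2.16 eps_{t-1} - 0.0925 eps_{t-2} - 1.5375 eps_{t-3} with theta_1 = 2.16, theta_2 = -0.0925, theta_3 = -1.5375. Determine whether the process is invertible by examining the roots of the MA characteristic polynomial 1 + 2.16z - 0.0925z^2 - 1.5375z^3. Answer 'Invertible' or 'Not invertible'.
\text{Not invertible}

The MA(q) characteristic polynomial is P(z) = 1 + 2.16z - 0.0925z^2 - 1.5375z^3.
Invertibility requires all roots to lie outside the unit circle, i.e. |z| > 1 for every root.
Degree 3: look for a simple real root z0 first, then factor out (1 - z/z0) and solve the remaining quadratic.
Testing z0 = -0.8: P(-0.8) = 1 + (2.16)(-0.8) + (-0.0925)(-0.8)^2 + (-1.5375)(-0.8)^3
  = 1 + (-1.728) + (-0.0592) + (0.7872) = 0.  So z_0 = -0.8 is a root, |z_0| = 0.8.
Divide out the factor (1 + 1.25 z) = (1 - z/z0) (since 1/z0 = -1.25):
  P(z) = (1 + 1.25 z)(1 + (0.91) z + (-1.23) z^2)
  [check: z-coef 0.91 - (-1.25) = 2.16; z^2-coef -1.23 - (-1.25)(0.91) = -0.0925; z^3-coef -(-1.25)(-1.23) = -1.5375.]
Remaining roots from the quadratic factor 1 + (0.91) z + (-1.23) z^2:
  Set 1 + (0.91) z + (-1.23) z^2 = 0, i.e. a z^2 + b z + c = 0 with a = -1.23, b = 0.91, c = 1.
  Discriminant D = b^2 - 4ac = (0.91)^2 - 4*(-1.23)*1 = 0.8281 - (-4.92) = 5.7481.
  D >= 0, so the roots are real: z = (-b +/- sqrt(D)) / (2a) = (-0.91 +/- 2.39752) / (-2.46).
    z_1 = (-0.91 + 2.39752) / (-2.46) = -0.6047,   |z_1| = 0.6047.
    z_2 = (-0.91 - 2.39752) / (-2.46) = 1.3445,   |z_2| = 1.3445.
Moduli of all roots: 0.8000, 0.6047, 1.3445.
All moduli strictly greater than 1? No.
Verdict: Not invertible.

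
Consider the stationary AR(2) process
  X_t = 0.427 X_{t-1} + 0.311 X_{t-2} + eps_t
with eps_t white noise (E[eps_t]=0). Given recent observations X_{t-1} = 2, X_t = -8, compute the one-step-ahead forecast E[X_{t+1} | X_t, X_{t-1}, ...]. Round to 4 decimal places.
E[X_{t+1} \mid \mathcal F_t] = -2.7940

For an AR(p) model X_t = c + sum_i phi_i X_{t-i} + eps_t, the
one-step-ahead conditional mean is
  E[X_{t+1} | X_t, ...] = c + sum_i phi_i X_{t+1-i}.
Substitute known values:
  E[X_{t+1} | ...] = (0.427) * (-8) + (0.311) * (2)
                   = -2.7940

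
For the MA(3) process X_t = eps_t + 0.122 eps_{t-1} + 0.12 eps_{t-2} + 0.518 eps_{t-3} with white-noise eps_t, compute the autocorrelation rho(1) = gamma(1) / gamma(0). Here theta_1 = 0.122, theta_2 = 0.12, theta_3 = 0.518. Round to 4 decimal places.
\rho(1) = 0.1532

For an MA(q) process with theta_0 = 1, the autocovariance is
  gamma(k) = sigma^2 * sum_{i=0..q-k} theta_i * theta_{i+k},
and rho(k) = gamma(k) / gamma(0). Sigma^2 cancels.
  numerator   = (1)*(0.122) + (0.122)*(0.12) + (0.12)*(0.518) = 0.1988.
  denominator = (1)^2 + (0.122)^2 + (0.12)^2 + (0.518)^2 = 1.297608.
  rho(1) = 0.1988 / 1.297608 = 0.1532.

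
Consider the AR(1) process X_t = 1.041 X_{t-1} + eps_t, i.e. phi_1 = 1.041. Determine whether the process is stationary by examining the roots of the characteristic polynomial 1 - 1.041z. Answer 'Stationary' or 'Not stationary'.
\text{Not stationary}

The AR(p) characteristic polynomial is P(z) = 1 - 1.041z.
Stationarity requires all roots to lie outside the unit circle, i.e. |z| > 1 for every root.
This is linear in z: 1 + (-1.041) z = 0  =>  z = -1/(-1.041) = 0.960615,  |z| = 0.960615.
Moduli of all roots: 0.9606.
All moduli strictly greater than 1? No.
Verdict: Not stationary.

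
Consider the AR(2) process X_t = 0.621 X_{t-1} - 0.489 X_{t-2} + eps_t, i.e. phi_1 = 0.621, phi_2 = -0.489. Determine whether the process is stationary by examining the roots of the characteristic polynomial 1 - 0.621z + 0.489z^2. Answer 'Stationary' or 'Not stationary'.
\text{Stationary}

The AR(p) characteristic polynomial is P(z) = 1 - 0.621z + 0.489z^2.
Stationarity requires all roots to lie outside the unit circle, i.e. |z| > 1 for every root.
Set 1 + (-0.621) z + (0.489) z^2 = 0, i.e. a z^2 + b z + c = 0 with a = 0.489, b = -0.621, c = 1.
Discriminant D = b^2 - 4ac = (-0.621)^2 - 4*(0.489)*1 = 0.385641 - (1.956) = -1.570359.
D < 0, so the roots are the complex-conjugate pair z = (-b +/- i sqrt(-D)) / (2a) = 0.635 +/- 1.2813i.
For a conjugate pair |z|^2 = z * conj(z) = (product of roots) = c/a = 1/(0.489) = 2.04499, so |z| = sqrt(2.04499) = 1.43 for both roots.
Moduli of all roots: 1.4300, 1.4300.
All moduli strictly greater than 1? Yes.
Verdict: Stationary.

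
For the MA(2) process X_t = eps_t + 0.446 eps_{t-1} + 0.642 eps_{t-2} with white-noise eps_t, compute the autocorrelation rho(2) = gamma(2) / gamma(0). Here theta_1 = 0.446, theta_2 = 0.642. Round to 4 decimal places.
\rho(2) = 0.3985

For an MA(q) process with theta_0 = 1, the autocovariance is
  gamma(k) = sigma^2 * sum_{i=0..q-k} theta_i * theta_{i+k},
and rho(k) = gamma(k) / gamma(0). Sigma^2 cancels.
  numerator   = (1)*(0.642) = 0.642.
  denominator = (1)^2 + (0.446)^2 + (0.642)^2 = 1.61108.
  rho(2) = 0.642 / 1.61108 = 0.3985.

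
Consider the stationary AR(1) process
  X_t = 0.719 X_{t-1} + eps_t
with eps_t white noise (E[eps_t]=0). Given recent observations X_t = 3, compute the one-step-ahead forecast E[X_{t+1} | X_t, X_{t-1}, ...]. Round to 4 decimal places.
E[X_{t+1} \mid \mathcal F_t] = 2.1570

For an AR(p) model X_t = c + sum_i phi_i X_{t-i} + eps_t, the
one-step-ahead conditional mean is
  E[X_{t+1} | X_t, ...] = c + sum_i phi_i X_{t+1-i}.
Substitute known values:
  E[X_{t+1} | ...] = (0.719) * (3)
                   = 2.1570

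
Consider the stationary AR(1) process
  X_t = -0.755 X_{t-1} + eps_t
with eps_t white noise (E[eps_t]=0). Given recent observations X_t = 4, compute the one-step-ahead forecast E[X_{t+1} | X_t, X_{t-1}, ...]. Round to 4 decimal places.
E[X_{t+1} \mid \mathcal F_t] = -3.0200

For an AR(p) model X_t = c + sum_i phi_i X_{t-i} + eps_t, the
one-step-ahead conditional mean is
  E[X_{t+1} | X_t, ...] = c + sum_i phi_i X_{t+1-i}.
Substitute known values:
  E[X_{t+1} | ...] = (-0.755) * (4)
                   = -3.0200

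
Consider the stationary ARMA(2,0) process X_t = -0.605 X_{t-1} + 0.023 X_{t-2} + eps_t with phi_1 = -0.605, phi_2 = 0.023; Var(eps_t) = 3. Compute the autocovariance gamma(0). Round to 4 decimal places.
\gamma(0) = 4.8685

Multiply the model equation by X_{t-k} and take expectations. With theta_0 = psi_0 = 1 and psi_j the MA(infinity) weights, this gives
  gamma(k) - sum_i phi_i gamma(k-i) = c_k,
  c_k = sigma^2 * sum_{j=k..q} theta_j psi_{j-k}   (c_k = 0 for k > q),
using gamma(-m) = gamma(m).
Pure AR (q = 0): c_0 = sigma^2 = 3, c_k = 0 for k >= 1.
Equations for k = 0, 1, 2 (AR order 2, c_2 = 0):
  (E0) gamma(0) = phi_1 gamma(1) + phi_2 gamma(2) + c_0
  (E1) gamma(1) = phi_1 gamma(0) + phi_2 gamma(1) + c_1
  (E2) gamma(2) = phi_1 gamma(1) + phi_2 gamma(0)
From (E1): gamma(1) = A gamma(0) + B with
  A = phi_1 / (1 - phi_2) = -0.605 / 0.977 = -0.619243,   B = c_1 / (1 - phi_2) = 0 / 0.977 = 0.
Insert (E2) into (E0): gamma(0) (1 - phi_2^2) = phi_1 (1 + phi_2) gamma(1) + c_0.
  phi_1 (1 + phi_2) = (-0.605)(1.023) = -0.618915,   1 - phi_2^2 = 0.999471.
Replace gamma(1) by A gamma(0) + B and collect gamma(0):
  gamma(0) [0.999471 - (-0.618915)(-0.619243)] = c_0 = 3
  gamma(0) * 0.616212 = 3
  gamma(0) = 3 / 0.616212 = 4.868451.
Therefore gamma(0) = 4.8685 (to 4 decimal places).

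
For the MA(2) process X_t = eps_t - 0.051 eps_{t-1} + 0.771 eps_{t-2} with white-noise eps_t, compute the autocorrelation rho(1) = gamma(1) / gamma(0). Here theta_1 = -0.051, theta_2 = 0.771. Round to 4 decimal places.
\rho(1) = -0.0566

For an MA(q) process with theta_0 = 1, the autocovariance is
  gamma(k) = sigma^2 * sum_{i=0..q-k} theta_i * theta_{i+k},
and rho(k) = gamma(k) / gamma(0). Sigma^2 cancels.
  numerator   = (1)*(-0.051) + (-0.051)*(0.771) = -0.090321.
  denominator = (1)^2 + (-0.051)^2 + (0.771)^2 = 1.597042.
  rho(1) = -0.090321 / 1.597042 = -0.0566.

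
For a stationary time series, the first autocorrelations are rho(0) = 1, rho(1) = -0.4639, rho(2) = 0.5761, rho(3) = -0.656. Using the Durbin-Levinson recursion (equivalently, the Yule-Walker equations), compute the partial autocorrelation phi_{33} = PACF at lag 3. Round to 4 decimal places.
\phi_{33} = -0.4821

The PACF at lag k is phi_{kk}, the last component of the solution
to the Yule-Walker system G_k phi = r_k where
  (G_k)_{ij} = rho(|i - j|), (r_k)_i = rho(i), i,j = 1..k.
Equivalently, Durbin-Levinson gives phi_{kk} iteratively:
  phi_{11} = rho(1)
  phi_{kk} = [rho(k) - sum_{j=1..k-1} phi_{k-1,j} rho(k-j)]
            / [1 - sum_{j=1..k-1} phi_{k-1,j} rho(j)],
  phi_{k,j} = phi_{k-1,j} - phi_{kk} phi_{k-1,k-j},  j = 1..k-1.
Step k = 1:
  phi_11 = rho(1) = -0.4639.
Step k = 2:
  phi_22 = [rho(2) - phi_11 rho(1)] / [1 - phi_11 rho(1)] = [0.5761 - (-0.4639)(-0.4639)] / [1 - (-0.4639)(-0.4639)]
         = 0.36089679 / 0.78479679 = 0.45986.
  Update: phi_21 = phi_11 - phi_22 phi_11 = -0.4639 - (0.45986)(-0.4639) = -0.250571.
Step k = 3:
  phi_33 = [rho(3) - phi_21 rho(2) - phi_22 rho(1)] / [1 - phi_21 rho(1) - phi_22 rho(2)]
    numerator   = -0.656 - (-0.250571)(0.5761) - (0.45986)(-0.4639) = -0.29831699
    denominator = 1 - (-0.250571)(-0.4639) - (0.45986)(0.5761) = 0.61883473
  phi_33 = -0.29831699 / 0.61883473 = -0.4821.
Therefore phi_{33} = -0.4821.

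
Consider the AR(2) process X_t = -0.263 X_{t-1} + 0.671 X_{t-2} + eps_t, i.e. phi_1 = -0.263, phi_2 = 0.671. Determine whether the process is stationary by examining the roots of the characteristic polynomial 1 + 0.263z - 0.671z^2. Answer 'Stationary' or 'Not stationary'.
\text{Stationary}

The AR(p) characteristic polynomial is P(z) = 1 + 0.263z - 0.671z^2.
Stationarity requires all roots to lie outside the unit circle, i.e. |z| > 1 for every root.
Set 1 + (0.263) z + (-0.671) z^2 = 0, i.e. a z^2 + b z + c = 0 with a = -0.671, b = 0.263, c = 1.
Discriminant D = b^2 - 4ac = (0.263)^2 - 4*(-0.671)*1 = 0.069169 - (-2.684) = 2.753169.
D >= 0, so the roots are real: z = (-b +/- sqrt(D)) / (2a) = (-0.263 +/- 1.659268) / (-1.342).
  z_1 = (-0.263 + 1.659268) / (-1.342) = -1.0404,   |z_1| = 1.0404.
  z_2 = (-0.263 - 1.659268) / (-1.342) = 1.4324,   |z_2| = 1.4324.
Moduli of all roots: 1.0404, 1.4324.
All moduli strictly greater than 1? Yes.
Verdict: Stationary.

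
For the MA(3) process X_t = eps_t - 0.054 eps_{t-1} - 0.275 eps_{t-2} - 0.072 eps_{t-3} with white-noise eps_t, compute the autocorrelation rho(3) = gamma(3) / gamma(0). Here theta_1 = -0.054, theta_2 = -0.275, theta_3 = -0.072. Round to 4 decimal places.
\rho(3) = -0.0664

For an MA(q) process with theta_0 = 1, the autocovariance is
  gamma(k) = sigma^2 * sum_{i=0..q-k} theta_i * theta_{i+k},
and rho(k) = gamma(k) / gamma(0). Sigma^2 cancels.
  numerator   = (1)*(-0.072) = -0.072.
  denominator = (1)^2 + (-0.054)^2 + (-0.275)^2 + (-0.072)^2 = 1.083725.
  rho(3) = -0.072 / 1.083725 = -0.0664.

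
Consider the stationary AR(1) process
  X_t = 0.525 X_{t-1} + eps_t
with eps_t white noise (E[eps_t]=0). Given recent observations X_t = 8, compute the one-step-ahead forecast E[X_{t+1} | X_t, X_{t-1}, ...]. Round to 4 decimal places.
E[X_{t+1} \mid \mathcal F_t] = 4.2000

For an AR(p) model X_t = c + sum_i phi_i X_{t-i} + eps_t, the
one-step-ahead conditional mean is
  E[X_{t+1} | X_t, ...] = c + sum_i phi_i X_{t+1-i}.
Substitute known values:
  E[X_{t+1} | ...] = (0.525) * (8)
                   = 4.2000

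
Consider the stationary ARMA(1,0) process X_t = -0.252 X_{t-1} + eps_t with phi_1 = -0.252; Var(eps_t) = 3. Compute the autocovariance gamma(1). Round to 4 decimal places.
\gamma(1) = -0.8073

Multiply the model equation by X_{t-k} and take expectations. With theta_0 = psi_0 = 1 and psi_j the MA(infinity) weights, this gives
  gamma(k) - sum_i phi_i gamma(k-i) = c_k,
  c_k = sigma^2 * sum_{j=k..q} theta_j psi_{j-k}   (c_k = 0 for k > q),
using gamma(-m) = gamma(m).
Pure AR (q = 0): c_0 = sigma^2 = 3, c_k = 0 for k >= 1.
Equations for k = 0 and k = 1 (AR order 1):
  gamma(0) = phi_1 gamma(1) + c_0
  gamma(1) = phi_1 gamma(0) + c_1
Substituting the second into the first: gamma(0) (1 - phi_1^2) = c_0 + phi_1 c_1, so
  gamma(0) = c_0 / (1 - phi_1^2) = 3 / (1 - (-0.252)^2) = 3 / 0.936496 = 3.203431.
  gamma(1) = phi_1 gamma(0) = (-0.252)(3.203431) = -0.807265.
Therefore gamma(1) = -0.8073 (to 4 decimal places).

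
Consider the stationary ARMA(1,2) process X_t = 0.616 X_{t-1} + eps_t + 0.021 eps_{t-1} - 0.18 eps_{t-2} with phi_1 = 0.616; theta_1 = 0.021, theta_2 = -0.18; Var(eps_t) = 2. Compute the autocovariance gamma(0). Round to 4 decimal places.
\gamma(0) = 2.9569

Multiply the model equation by X_{t-k} and take expectations. With theta_0 = psi_0 = 1 and psi_j the MA(infinity) weights, this gives
  gamma(k) - sum_i phi_i gamma(k-i) = c_k,
  c_k = sigma^2 * sum_{j=k..q} theta_j psi_{j-k}   (c_k = 0 for k > q),
using gamma(-m) = gamma(m).
psi-weights needed (psi_j = theta_j + sum_i phi_i psi_{j-i}):
  psi_1 = theta_1 + phi_1 = 0.021 + (0.616) = 0.637
  psi_2 = theta_2 + phi_1 psi_1 = -0.18 + (0.616)(0.637) = 0.212392
Right-hand sides:
  c_0 = sigma^2 (1 + theta_1 psi_1 + theta_2 psi_2) = 2 * (1 + (0.021)(0.637) + (-0.18)(0.212392)) = 2 * 0.975146 = 1.950293
  c_1 = sigma^2 (theta_1 + theta_2 psi_1) = 2 * (0.021 + (-0.18)(0.637)) = -0.18732
  c_2 = sigma^2 theta_2 = 2 * (-0.18) = -0.36
Equations for k = 0 and k = 1 (AR order 1):
  gamma(0) = phi_1 gamma(1) + c_0
  gamma(1) = phi_1 gamma(0) + c_1
Substituting the second into the first: gamma(0) (1 - phi_1^2) = c_0 + phi_1 c_1, so
  gamma(0) = (c_0 + phi_1 c_1) / (1 - phi_1^2) = (1.950293 + (0.616)(-0.18732)) / (1 - (0.616)^2) = 1.834904 / 0.620544 = 2.956928.
Therefore gamma(0) = 2.9569 (to 4 decimal places).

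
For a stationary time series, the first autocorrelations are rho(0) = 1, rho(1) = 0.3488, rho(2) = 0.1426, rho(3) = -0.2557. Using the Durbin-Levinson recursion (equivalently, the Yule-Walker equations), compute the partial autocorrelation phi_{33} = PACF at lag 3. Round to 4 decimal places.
\phi_{33} = -0.3561

The PACF at lag k is phi_{kk}, the last component of the solution
to the Yule-Walker system G_k phi = r_k where
  (G_k)_{ij} = rho(|i - j|), (r_k)_i = rho(i), i,j = 1..k.
Equivalently, Durbin-Levinson gives phi_{kk} iteratively:
  phi_{11} = rho(1)
  phi_{kk} = [rho(k) - sum_{j=1..k-1} phi_{k-1,j} rho(k-j)]
            / [1 - sum_{j=1..k-1} phi_{k-1,j} rho(j)],
  phi_{k,j} = phi_{k-1,j} - phi_{kk} phi_{k-1,k-j},  j = 1..k-1.
Step k = 1:
  phi_11 = rho(1) = 0.3488.
Step k = 2:
  phi_22 = [rho(2) - phi_11 rho(1)] / [1 - phi_11 rho(1)] = [0.1426 - (0.3488)(0.3488)] / [1 - (0.3488)(0.3488)]
         = 0.02093856 / 0.87833856 = 0.023839.
  Update: phi_21 = phi_11 - phi_22 phi_11 = 0.3488 - (0.023839)(0.3488) = 0.340485.
Step k = 3:
  phi_33 = [rho(3) - phi_21 rho(2) - phi_22 rho(1)] / [1 - phi_21 rho(1) - phi_22 rho(2)]
    numerator   = -0.2557 - (0.340485)(0.1426) - (0.023839)(0.3488) = -0.31256815
    denominator = 1 - (0.340485)(0.3488) - (0.023839)(0.1426) = 0.87783941
  phi_33 = -0.31256815 / 0.87783941 = -0.3561.
Therefore phi_{33} = -0.3561.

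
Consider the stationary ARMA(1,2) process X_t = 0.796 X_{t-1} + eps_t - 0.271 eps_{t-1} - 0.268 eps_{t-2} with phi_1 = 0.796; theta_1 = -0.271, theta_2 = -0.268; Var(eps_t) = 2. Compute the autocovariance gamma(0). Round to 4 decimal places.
\gamma(0) = 2.6739

Multiply the model equation by X_{t-k} and take expectations. With theta_0 = psi_0 = 1 and psi_j the MA(infinity) weights, this gives
  gamma(k) - sum_i phi_i gamma(k-i) = c_k,
  c_k = sigma^2 * sum_{j=k..q} theta_j psi_{j-k}   (c_k = 0 for k > q),
using gamma(-m) = gamma(m).
psi-weights needed (psi_j = theta_j + sum_i phi_i psi_{j-i}):
  psi_1 = theta_1 + phi_1 = -0.271 + (0.796) = 0.525
  psi_2 = theta_2 + phi_1 psi_1 = -0.268 + (0.796)(0.525) = 0.1499
Right-hand sides:
  c_0 = sigma^2 (1 + theta_1 psi_1 + theta_2 psi_2) = 2 * (1 + (-0.271)(0.525) + (-0.268)(0.1499)) = 2 * 0.817552 = 1.635104
  c_1 = sigma^2 (theta_1 + theta_2 psi_1) = 2 * (-0.271 + (-0.268)(0.525)) = -0.8234
  c_2 = sigma^2 theta_2 = 2 * (-0.268) = -0.536
Equations for k = 0 and k = 1 (AR order 1):
  gamma(0) = phi_1 gamma(1) + c_0
  gamma(1) = phi_1 gamma(0) + c_1
Substituting the second into the first: gamma(0) (1 - phi_1^2) = c_0 + phi_1 c_1, so
  gamma(0) = (c_0 + phi_1 c_1) / (1 - phi_1^2) = (1.635104 + (0.796)(-0.8234)) / (1 - (0.796)^2) = 0.979677 / 0.366384 = 2.673908.
Therefore gamma(0) = 2.6739 (to 4 decimal places).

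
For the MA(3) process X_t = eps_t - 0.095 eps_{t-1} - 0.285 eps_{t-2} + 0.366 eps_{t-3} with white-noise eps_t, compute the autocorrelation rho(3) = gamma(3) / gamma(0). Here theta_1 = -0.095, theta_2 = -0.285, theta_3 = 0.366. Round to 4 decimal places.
\rho(3) = 0.2990

For an MA(q) process with theta_0 = 1, the autocovariance is
  gamma(k) = sigma^2 * sum_{i=0..q-k} theta_i * theta_{i+k},
and rho(k) = gamma(k) / gamma(0). Sigma^2 cancels.
  numerator   = (1)*(0.366) = 0.366.
  denominator = (1)^2 + (-0.095)^2 + (-0.285)^2 + (0.366)^2 = 1.224206.
  rho(3) = 0.366 / 1.224206 = 0.2990.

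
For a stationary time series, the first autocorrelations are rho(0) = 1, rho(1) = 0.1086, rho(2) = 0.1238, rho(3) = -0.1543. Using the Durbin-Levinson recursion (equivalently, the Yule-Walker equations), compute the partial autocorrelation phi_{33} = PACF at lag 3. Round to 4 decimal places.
\phi_{33} = -0.1830

The PACF at lag k is phi_{kk}, the last component of the solution
to the Yule-Walker system G_k phi = r_k where
  (G_k)_{ij} = rho(|i - j|), (r_k)_i = rho(i), i,j = 1..k.
Equivalently, Durbin-Levinson gives phi_{kk} iteratively:
  phi_{11} = rho(1)
  phi_{kk} = [rho(k) - sum_{j=1..k-1} phi_{k-1,j} rho(k-j)]
            / [1 - sum_{j=1..k-1} phi_{k-1,j} rho(j)],
  phi_{k,j} = phi_{k-1,j} - phi_{kk} phi_{k-1,k-j},  j = 1..k-1.
Step k = 1:
  phi_11 = rho(1) = 0.1086.
Step k = 2:
  phi_22 = [rho(2) - phi_11 rho(1)] / [1 - phi_11 rho(1)] = [0.1238 - (0.1086)(0.1086)] / [1 - (0.1086)(0.1086)]
         = 0.11200604 / 0.98820604 = 0.113343.
  Update: phi_21 = phi_11 - phi_22 phi_11 = 0.1086 - (0.113343)(0.1086) = 0.096291.
Step k = 3:
  phi_33 = [rho(3) - phi_21 rho(2) - phi_22 rho(1)] / [1 - phi_21 rho(1) - phi_22 rho(2)]
    numerator   = -0.1543 - (0.096291)(0.1238) - (0.113343)(0.1086) = -0.17852985
    denominator = 1 - (0.096291)(0.1086) - (0.113343)(0.1238) = 0.97551096
  phi_33 = -0.17852985 / 0.97551096 = -0.183.
Therefore phi_{33} = -0.1830.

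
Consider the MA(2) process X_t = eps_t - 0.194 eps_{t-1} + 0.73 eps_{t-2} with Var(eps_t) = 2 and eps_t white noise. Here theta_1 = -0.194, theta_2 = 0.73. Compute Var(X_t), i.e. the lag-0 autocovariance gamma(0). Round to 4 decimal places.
\gamma(0) = 3.1411

For an MA(q) process X_t = eps_t + sum_i theta_i eps_{t-i} with
Var(eps_t) = sigma^2, the variance is
  gamma(0) = sigma^2 * (1 + sum_i theta_i^2).
  sum_i theta_i^2 = (-0.194)^2 + (0.73)^2 = 0.037636 + 0.5329 = 0.570536.
  gamma(0) = 2 * (1 + 0.570536) = 2 * 1.570536 = 3.141072, which rounds to 3.1411.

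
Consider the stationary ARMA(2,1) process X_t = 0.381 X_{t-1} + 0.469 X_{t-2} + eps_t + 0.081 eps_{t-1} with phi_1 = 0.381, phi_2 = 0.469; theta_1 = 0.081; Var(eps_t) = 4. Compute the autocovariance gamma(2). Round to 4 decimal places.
\gamma(2) = 9.0424

Multiply the model equation by X_{t-k} and take expectations. With theta_0 = psi_0 = 1 and psi_j the MA(infinity) weights, this gives
  gamma(k) - sum_i phi_i gamma(k-i) = c_k,
  c_k = sigma^2 * sum_{j=k..q} theta_j psi_{j-k}   (c_k = 0 for k > q),
using gamma(-m) = gamma(m).
psi-weights needed (psi_j = theta_j + sum_i phi_i psi_{j-i}):
  psi_1 = theta_1 + phi_1 = 0.081 + (0.381) = 0.462
Right-hand sides:
  c_0 = sigma^2 (1 + theta_1 psi_1) = 4 * (1 + (0.081)(0.462)) = 4 * 1.037422 = 4.149688
  c_1 = sigma^2 theta_1 = 4 * (0.081) = 0.324
  c_2 = 0
Equations for k = 0, 1, 2 (AR order 2, c_2 = 0):
  (E0) gamma(0) = phi_1 gamma(1) + phi_2 gamma(2) + c_0
  (E1) gamma(1) = phi_1 gamma(0) + phi_2 gamma(1) + c_1
  (E2) gamma(2) = phi_1 gamma(1) + phi_2 gamma(0)
From (E1): gamma(1) = A gamma(0) + B with
  A = phi_1 / (1 - phi_2) = 0.381 / 0.531 = 0.717514,   B = c_1 / (1 - phi_2) = 0.324 / 0.531 = 0.610169.
Insert (E2) into (E0): gamma(0) (1 - phi_2^2) = phi_1 (1 + phi_2) gamma(1) + c_0.
  phi_1 (1 + phi_2) = (0.381)(1.469) = 0.559689,   1 - phi_2^2 = 0.780039.
Replace gamma(1) by A gamma(0) + B and collect gamma(0):
  gamma(0) [0.780039 - (0.559689)(0.717514)] = (0.559689)(0.610169) + 4.149688
  gamma(0) * 0.378454 = 4.491193
  gamma(0) = 4.491193 / 0.378454 = 11.867203.
  gamma(1) = A gamma(0) + B = (0.717514)(11.867203) + (0.610169) = 9.125055.
  gamma(2) = phi_1 gamma(1) + phi_2 gamma(0) = (0.381)(9.125055) + (0.469)(11.867203) = 9.042364.
Therefore gamma(2) = 9.0424 (to 4 decimal places).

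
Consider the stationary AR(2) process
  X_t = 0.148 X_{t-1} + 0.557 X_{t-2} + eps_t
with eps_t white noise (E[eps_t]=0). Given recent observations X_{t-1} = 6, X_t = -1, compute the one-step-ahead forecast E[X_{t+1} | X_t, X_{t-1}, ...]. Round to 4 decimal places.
E[X_{t+1} \mid \mathcal F_t] = 3.1940

For an AR(p) model X_t = c + sum_i phi_i X_{t-i} + eps_t, the
one-step-ahead conditional mean is
  E[X_{t+1} | X_t, ...] = c + sum_i phi_i X_{t+1-i}.
Substitute known values:
  E[X_{t+1} | ...] = (0.148) * (-1) + (0.557) * (6)
                   = 3.1940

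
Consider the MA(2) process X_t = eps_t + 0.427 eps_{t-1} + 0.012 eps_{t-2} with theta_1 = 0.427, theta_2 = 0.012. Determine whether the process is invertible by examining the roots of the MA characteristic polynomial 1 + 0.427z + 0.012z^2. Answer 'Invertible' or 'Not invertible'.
\text{Invertible}

The MA(q) characteristic polynomial is P(z) = 1 + 0.427z + 0.012z^2.
Invertibility requires all roots to lie outside the unit circle, i.e. |z| > 1 for every root.
Set 1 + (0.427) z + (0.012) z^2 = 0, i.e. a z^2 + b z + c = 0 with a = 0.012, b = 0.427, c = 1.
Discriminant D = b^2 - 4ac = (0.427)^2 - 4*(0.012)*1 = 0.182329 - (0.048) = 0.134329.
D >= 0, so the roots are real: z = (-b +/- sqrt(D)) / (2a) = (-0.427 +/- 0.366509) / (0.024).
  z_1 = (-0.427 + 0.366509) / (0.024) = -2.5204,   |z_1| = 2.5204.
  z_2 = (-0.427 - 0.366509) / (0.024) = -33.0629,   |z_2| = 33.0629.
Moduli of all roots: 2.5204, 33.0629.
All moduli strictly greater than 1? Yes.
Verdict: Invertible.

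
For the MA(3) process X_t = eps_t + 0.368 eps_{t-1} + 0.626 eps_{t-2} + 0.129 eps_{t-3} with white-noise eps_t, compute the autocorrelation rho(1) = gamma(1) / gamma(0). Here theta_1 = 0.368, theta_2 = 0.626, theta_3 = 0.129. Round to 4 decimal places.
\rho(1) = 0.4399

For an MA(q) process with theta_0 = 1, the autocovariance is
  gamma(k) = sigma^2 * sum_{i=0..q-k} theta_i * theta_{i+k},
and rho(k) = gamma(k) / gamma(0). Sigma^2 cancels.
  numerator   = (1)*(0.368) + (0.368)*(0.626) + (0.626)*(0.129) = 0.679122.
  denominator = (1)^2 + (0.368)^2 + (0.626)^2 + (0.129)^2 = 1.543941.
  rho(1) = 0.679122 / 1.543941 = 0.4399.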